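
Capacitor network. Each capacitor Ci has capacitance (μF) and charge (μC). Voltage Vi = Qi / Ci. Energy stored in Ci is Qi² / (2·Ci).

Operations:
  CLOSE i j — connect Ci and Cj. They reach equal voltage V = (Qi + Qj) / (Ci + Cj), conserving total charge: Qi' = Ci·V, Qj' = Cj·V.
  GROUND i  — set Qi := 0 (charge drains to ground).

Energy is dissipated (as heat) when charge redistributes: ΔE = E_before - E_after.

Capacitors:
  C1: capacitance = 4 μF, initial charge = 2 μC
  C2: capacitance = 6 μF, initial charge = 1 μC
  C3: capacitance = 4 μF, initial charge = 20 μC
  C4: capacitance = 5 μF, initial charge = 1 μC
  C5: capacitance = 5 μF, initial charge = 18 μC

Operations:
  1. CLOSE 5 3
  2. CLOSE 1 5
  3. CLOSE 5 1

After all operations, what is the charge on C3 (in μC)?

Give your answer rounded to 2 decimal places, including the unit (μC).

Answer: 16.89 μC

Derivation:
Initial: C1(4μF, Q=2μC, V=0.50V), C2(6μF, Q=1μC, V=0.17V), C3(4μF, Q=20μC, V=5.00V), C4(5μF, Q=1μC, V=0.20V), C5(5μF, Q=18μC, V=3.60V)
Op 1: CLOSE 5-3: Q_total=38.00, C_total=9.00, V=4.22; Q5=21.11, Q3=16.89; dissipated=2.178
Op 2: CLOSE 1-5: Q_total=23.11, C_total=9.00, V=2.57; Q1=10.27, Q5=12.84; dissipated=15.394
Op 3: CLOSE 5-1: Q_total=23.11, C_total=9.00, V=2.57; Q5=12.84, Q1=10.27; dissipated=0.000
Final charges: Q1=10.27, Q2=1.00, Q3=16.89, Q4=1.00, Q5=12.84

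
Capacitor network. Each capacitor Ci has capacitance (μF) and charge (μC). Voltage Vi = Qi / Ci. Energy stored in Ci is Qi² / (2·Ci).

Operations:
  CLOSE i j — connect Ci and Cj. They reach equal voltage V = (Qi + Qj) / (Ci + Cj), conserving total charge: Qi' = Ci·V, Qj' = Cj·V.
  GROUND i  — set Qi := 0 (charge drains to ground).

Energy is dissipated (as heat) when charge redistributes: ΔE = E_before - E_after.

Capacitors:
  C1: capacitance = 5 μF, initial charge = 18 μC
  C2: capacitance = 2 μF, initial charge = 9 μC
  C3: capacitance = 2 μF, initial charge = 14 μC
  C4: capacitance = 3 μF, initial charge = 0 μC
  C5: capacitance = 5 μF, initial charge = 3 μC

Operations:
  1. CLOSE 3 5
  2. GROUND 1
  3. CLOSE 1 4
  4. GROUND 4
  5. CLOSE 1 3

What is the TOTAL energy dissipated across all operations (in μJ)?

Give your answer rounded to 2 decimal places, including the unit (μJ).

Answer: 65.87 μJ

Derivation:
Initial: C1(5μF, Q=18μC, V=3.60V), C2(2μF, Q=9μC, V=4.50V), C3(2μF, Q=14μC, V=7.00V), C4(3μF, Q=0μC, V=0.00V), C5(5μF, Q=3μC, V=0.60V)
Op 1: CLOSE 3-5: Q_total=17.00, C_total=7.00, V=2.43; Q3=4.86, Q5=12.14; dissipated=29.257
Op 2: GROUND 1: Q1=0; energy lost=32.400
Op 3: CLOSE 1-4: Q_total=0.00, C_total=8.00, V=0.00; Q1=0.00, Q4=0.00; dissipated=0.000
Op 4: GROUND 4: Q4=0; energy lost=0.000
Op 5: CLOSE 1-3: Q_total=4.86, C_total=7.00, V=0.69; Q1=3.47, Q3=1.39; dissipated=4.213
Total dissipated: 65.870 μJ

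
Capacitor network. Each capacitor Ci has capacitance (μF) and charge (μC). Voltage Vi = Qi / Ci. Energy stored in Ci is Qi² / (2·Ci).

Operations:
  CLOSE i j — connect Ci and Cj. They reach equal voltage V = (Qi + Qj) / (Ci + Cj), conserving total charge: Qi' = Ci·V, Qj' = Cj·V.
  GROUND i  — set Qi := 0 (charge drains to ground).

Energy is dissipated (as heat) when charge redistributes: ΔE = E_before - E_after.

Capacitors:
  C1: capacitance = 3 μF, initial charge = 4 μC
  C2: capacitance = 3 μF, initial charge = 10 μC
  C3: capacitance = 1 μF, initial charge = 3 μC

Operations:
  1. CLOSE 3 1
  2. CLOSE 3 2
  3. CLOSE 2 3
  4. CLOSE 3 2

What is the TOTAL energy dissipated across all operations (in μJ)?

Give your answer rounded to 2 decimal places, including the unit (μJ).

Initial: C1(3μF, Q=4μC, V=1.33V), C2(3μF, Q=10μC, V=3.33V), C3(1μF, Q=3μC, V=3.00V)
Op 1: CLOSE 3-1: Q_total=7.00, C_total=4.00, V=1.75; Q3=1.75, Q1=5.25; dissipated=1.042
Op 2: CLOSE 3-2: Q_total=11.75, C_total=4.00, V=2.94; Q3=2.94, Q2=8.81; dissipated=0.940
Op 3: CLOSE 2-3: Q_total=11.75, C_total=4.00, V=2.94; Q2=8.81, Q3=2.94; dissipated=0.000
Op 4: CLOSE 3-2: Q_total=11.75, C_total=4.00, V=2.94; Q3=2.94, Q2=8.81; dissipated=0.000
Total dissipated: 1.982 μJ

Answer: 1.98 μJ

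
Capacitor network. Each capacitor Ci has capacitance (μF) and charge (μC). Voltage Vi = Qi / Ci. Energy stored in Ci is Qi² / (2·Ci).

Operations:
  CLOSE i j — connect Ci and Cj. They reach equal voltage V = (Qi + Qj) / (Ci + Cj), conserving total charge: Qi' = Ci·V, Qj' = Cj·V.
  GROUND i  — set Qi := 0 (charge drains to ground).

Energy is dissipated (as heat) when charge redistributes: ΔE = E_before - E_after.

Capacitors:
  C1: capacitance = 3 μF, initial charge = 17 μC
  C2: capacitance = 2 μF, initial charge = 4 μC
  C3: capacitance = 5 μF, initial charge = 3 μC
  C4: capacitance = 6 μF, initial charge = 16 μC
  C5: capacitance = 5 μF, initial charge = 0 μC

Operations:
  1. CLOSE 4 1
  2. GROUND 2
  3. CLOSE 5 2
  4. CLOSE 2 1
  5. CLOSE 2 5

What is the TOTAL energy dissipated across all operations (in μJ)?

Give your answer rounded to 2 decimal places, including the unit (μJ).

Initial: C1(3μF, Q=17μC, V=5.67V), C2(2μF, Q=4μC, V=2.00V), C3(5μF, Q=3μC, V=0.60V), C4(6μF, Q=16μC, V=2.67V), C5(5μF, Q=0μC, V=0.00V)
Op 1: CLOSE 4-1: Q_total=33.00, C_total=9.00, V=3.67; Q4=22.00, Q1=11.00; dissipated=9.000
Op 2: GROUND 2: Q2=0; energy lost=4.000
Op 3: CLOSE 5-2: Q_total=0.00, C_total=7.00, V=0.00; Q5=0.00, Q2=0.00; dissipated=0.000
Op 4: CLOSE 2-1: Q_total=11.00, C_total=5.00, V=2.20; Q2=4.40, Q1=6.60; dissipated=8.067
Op 5: CLOSE 2-5: Q_total=4.40, C_total=7.00, V=0.63; Q2=1.26, Q5=3.14; dissipated=3.457
Total dissipated: 24.524 μJ

Answer: 24.52 μJ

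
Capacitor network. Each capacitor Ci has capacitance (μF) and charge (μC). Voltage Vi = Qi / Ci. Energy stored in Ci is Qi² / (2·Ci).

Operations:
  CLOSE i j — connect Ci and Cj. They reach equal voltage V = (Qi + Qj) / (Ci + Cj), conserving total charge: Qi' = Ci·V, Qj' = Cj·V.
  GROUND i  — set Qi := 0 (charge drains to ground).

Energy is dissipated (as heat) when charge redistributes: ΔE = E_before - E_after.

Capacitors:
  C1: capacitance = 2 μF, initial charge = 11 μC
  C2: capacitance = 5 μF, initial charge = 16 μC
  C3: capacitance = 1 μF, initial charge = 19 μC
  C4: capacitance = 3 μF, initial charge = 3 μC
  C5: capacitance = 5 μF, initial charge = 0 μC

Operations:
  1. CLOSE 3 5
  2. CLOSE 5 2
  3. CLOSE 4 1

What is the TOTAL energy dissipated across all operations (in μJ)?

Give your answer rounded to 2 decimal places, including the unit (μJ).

Initial: C1(2μF, Q=11μC, V=5.50V), C2(5μF, Q=16μC, V=3.20V), C3(1μF, Q=19μC, V=19.00V), C4(3μF, Q=3μC, V=1.00V), C5(5μF, Q=0μC, V=0.00V)
Op 1: CLOSE 3-5: Q_total=19.00, C_total=6.00, V=3.17; Q3=3.17, Q5=15.83; dissipated=150.417
Op 2: CLOSE 5-2: Q_total=31.83, C_total=10.00, V=3.18; Q5=15.92, Q2=15.92; dissipated=0.001
Op 3: CLOSE 4-1: Q_total=14.00, C_total=5.00, V=2.80; Q4=8.40, Q1=5.60; dissipated=12.150
Total dissipated: 162.568 μJ

Answer: 162.57 μJ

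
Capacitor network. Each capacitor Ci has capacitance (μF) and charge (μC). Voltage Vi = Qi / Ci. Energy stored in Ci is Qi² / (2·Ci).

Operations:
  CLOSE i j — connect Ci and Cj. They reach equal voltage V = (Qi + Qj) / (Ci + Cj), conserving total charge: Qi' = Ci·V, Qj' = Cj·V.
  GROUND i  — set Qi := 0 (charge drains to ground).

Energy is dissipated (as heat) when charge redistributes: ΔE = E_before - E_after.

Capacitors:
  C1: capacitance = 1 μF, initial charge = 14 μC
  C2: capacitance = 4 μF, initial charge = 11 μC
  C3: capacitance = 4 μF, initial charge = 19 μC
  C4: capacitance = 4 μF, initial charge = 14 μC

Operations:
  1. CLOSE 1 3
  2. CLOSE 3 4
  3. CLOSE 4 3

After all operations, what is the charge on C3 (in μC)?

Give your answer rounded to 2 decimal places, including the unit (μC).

Initial: C1(1μF, Q=14μC, V=14.00V), C2(4μF, Q=11μC, V=2.75V), C3(4μF, Q=19μC, V=4.75V), C4(4μF, Q=14μC, V=3.50V)
Op 1: CLOSE 1-3: Q_total=33.00, C_total=5.00, V=6.60; Q1=6.60, Q3=26.40; dissipated=34.225
Op 2: CLOSE 3-4: Q_total=40.40, C_total=8.00, V=5.05; Q3=20.20, Q4=20.20; dissipated=9.610
Op 3: CLOSE 4-3: Q_total=40.40, C_total=8.00, V=5.05; Q4=20.20, Q3=20.20; dissipated=0.000
Final charges: Q1=6.60, Q2=11.00, Q3=20.20, Q4=20.20

Answer: 20.20 μC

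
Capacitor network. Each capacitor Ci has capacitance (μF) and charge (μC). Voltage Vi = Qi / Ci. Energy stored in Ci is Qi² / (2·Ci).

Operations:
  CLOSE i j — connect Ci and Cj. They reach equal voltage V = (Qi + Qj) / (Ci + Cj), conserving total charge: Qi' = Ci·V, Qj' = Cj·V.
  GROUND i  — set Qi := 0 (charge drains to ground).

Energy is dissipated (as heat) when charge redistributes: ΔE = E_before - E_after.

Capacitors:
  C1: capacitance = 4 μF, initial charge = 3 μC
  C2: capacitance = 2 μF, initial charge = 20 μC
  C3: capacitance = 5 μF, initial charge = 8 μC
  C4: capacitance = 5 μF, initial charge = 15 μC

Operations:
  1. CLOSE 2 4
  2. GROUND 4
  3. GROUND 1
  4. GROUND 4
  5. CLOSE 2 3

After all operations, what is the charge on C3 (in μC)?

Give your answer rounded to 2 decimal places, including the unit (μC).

Initial: C1(4μF, Q=3μC, V=0.75V), C2(2μF, Q=20μC, V=10.00V), C3(5μF, Q=8μC, V=1.60V), C4(5μF, Q=15μC, V=3.00V)
Op 1: CLOSE 2-4: Q_total=35.00, C_total=7.00, V=5.00; Q2=10.00, Q4=25.00; dissipated=35.000
Op 2: GROUND 4: Q4=0; energy lost=62.500
Op 3: GROUND 1: Q1=0; energy lost=1.125
Op 4: GROUND 4: Q4=0; energy lost=0.000
Op 5: CLOSE 2-3: Q_total=18.00, C_total=7.00, V=2.57; Q2=5.14, Q3=12.86; dissipated=8.257
Final charges: Q1=0.00, Q2=5.14, Q3=12.86, Q4=0.00

Answer: 12.86 μC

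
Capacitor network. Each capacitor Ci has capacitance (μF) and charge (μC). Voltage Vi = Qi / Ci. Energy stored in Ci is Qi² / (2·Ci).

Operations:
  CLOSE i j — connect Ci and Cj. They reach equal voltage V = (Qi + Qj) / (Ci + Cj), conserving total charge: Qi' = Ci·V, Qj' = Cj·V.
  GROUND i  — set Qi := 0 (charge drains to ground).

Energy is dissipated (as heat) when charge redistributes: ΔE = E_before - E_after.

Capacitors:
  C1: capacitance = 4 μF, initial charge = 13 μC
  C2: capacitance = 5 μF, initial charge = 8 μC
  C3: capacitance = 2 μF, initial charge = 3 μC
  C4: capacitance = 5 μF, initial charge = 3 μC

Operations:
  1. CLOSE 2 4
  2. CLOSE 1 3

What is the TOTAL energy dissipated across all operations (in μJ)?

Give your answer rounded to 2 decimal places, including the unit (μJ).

Initial: C1(4μF, Q=13μC, V=3.25V), C2(5μF, Q=8μC, V=1.60V), C3(2μF, Q=3μC, V=1.50V), C4(5μF, Q=3μC, V=0.60V)
Op 1: CLOSE 2-4: Q_total=11.00, C_total=10.00, V=1.10; Q2=5.50, Q4=5.50; dissipated=1.250
Op 2: CLOSE 1-3: Q_total=16.00, C_total=6.00, V=2.67; Q1=10.67, Q3=5.33; dissipated=2.042
Total dissipated: 3.292 μJ

Answer: 3.29 μJ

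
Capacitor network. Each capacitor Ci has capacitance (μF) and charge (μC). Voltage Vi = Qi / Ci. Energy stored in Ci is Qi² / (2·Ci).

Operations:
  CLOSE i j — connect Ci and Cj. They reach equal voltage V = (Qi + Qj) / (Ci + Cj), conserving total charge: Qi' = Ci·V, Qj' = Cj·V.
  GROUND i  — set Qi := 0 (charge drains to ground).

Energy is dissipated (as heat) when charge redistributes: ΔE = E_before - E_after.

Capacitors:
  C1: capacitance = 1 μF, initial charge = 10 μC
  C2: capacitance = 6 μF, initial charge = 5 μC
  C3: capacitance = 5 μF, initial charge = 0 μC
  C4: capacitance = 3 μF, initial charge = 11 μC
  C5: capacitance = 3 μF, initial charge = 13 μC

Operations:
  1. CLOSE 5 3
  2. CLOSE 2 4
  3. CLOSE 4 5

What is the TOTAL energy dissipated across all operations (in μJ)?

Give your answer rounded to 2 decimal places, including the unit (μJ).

Answer: 25.65 μJ

Derivation:
Initial: C1(1μF, Q=10μC, V=10.00V), C2(6μF, Q=5μC, V=0.83V), C3(5μF, Q=0μC, V=0.00V), C4(3μF, Q=11μC, V=3.67V), C5(3μF, Q=13μC, V=4.33V)
Op 1: CLOSE 5-3: Q_total=13.00, C_total=8.00, V=1.62; Q5=4.88, Q3=8.12; dissipated=17.604
Op 2: CLOSE 2-4: Q_total=16.00, C_total=9.00, V=1.78; Q2=10.67, Q4=5.33; dissipated=8.028
Op 3: CLOSE 4-5: Q_total=10.21, C_total=6.00, V=1.70; Q4=5.10, Q5=5.10; dissipated=0.018
Total dissipated: 25.649 μJ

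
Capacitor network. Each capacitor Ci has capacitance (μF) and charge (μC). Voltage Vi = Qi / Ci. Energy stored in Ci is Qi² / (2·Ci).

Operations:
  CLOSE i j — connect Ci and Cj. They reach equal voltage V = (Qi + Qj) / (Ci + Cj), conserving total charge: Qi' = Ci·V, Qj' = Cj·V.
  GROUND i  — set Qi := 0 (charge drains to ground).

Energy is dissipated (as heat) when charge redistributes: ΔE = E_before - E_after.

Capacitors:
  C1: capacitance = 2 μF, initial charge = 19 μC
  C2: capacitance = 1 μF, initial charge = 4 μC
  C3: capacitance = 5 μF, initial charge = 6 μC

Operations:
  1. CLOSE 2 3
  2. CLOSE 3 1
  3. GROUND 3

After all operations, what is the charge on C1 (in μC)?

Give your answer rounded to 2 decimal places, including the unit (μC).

Answer: 7.81 μC

Derivation:
Initial: C1(2μF, Q=19μC, V=9.50V), C2(1μF, Q=4μC, V=4.00V), C3(5μF, Q=6μC, V=1.20V)
Op 1: CLOSE 2-3: Q_total=10.00, C_total=6.00, V=1.67; Q2=1.67, Q3=8.33; dissipated=3.267
Op 2: CLOSE 3-1: Q_total=27.33, C_total=7.00, V=3.90; Q3=19.52, Q1=7.81; dissipated=43.829
Op 3: GROUND 3: Q3=0; energy lost=38.118
Final charges: Q1=7.81, Q2=1.67, Q3=0.00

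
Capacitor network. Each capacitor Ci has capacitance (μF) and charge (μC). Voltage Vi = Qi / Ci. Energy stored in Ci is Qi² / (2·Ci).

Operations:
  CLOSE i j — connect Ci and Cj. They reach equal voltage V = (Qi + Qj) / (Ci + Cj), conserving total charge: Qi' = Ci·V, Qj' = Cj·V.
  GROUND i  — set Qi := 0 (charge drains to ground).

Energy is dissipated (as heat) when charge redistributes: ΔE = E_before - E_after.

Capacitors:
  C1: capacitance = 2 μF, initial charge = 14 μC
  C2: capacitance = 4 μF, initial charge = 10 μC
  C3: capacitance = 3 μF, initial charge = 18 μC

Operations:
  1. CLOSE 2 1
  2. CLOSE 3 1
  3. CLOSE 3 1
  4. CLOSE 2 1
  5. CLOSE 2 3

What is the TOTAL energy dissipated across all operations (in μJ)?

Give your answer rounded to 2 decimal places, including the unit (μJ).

Answer: 17.41 μJ

Derivation:
Initial: C1(2μF, Q=14μC, V=7.00V), C2(4μF, Q=10μC, V=2.50V), C3(3μF, Q=18μC, V=6.00V)
Op 1: CLOSE 2-1: Q_total=24.00, C_total=6.00, V=4.00; Q2=16.00, Q1=8.00; dissipated=13.500
Op 2: CLOSE 3-1: Q_total=26.00, C_total=5.00, V=5.20; Q3=15.60, Q1=10.40; dissipated=2.400
Op 3: CLOSE 3-1: Q_total=26.00, C_total=5.00, V=5.20; Q3=15.60, Q1=10.40; dissipated=0.000
Op 4: CLOSE 2-1: Q_total=26.40, C_total=6.00, V=4.40; Q2=17.60, Q1=8.80; dissipated=0.960
Op 5: CLOSE 2-3: Q_total=33.20, C_total=7.00, V=4.74; Q2=18.97, Q3=14.23; dissipated=0.549
Total dissipated: 17.409 μJ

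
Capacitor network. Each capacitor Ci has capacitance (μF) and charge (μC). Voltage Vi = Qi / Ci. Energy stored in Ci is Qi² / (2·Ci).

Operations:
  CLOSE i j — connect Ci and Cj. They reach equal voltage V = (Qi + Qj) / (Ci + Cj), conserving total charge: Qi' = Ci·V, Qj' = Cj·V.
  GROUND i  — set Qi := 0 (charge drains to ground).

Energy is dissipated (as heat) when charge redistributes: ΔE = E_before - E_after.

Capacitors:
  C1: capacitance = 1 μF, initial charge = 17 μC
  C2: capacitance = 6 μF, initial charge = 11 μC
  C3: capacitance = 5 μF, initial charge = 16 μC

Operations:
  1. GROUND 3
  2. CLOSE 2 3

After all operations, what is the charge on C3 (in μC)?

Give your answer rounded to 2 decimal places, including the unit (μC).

Answer: 5.00 μC

Derivation:
Initial: C1(1μF, Q=17μC, V=17.00V), C2(6μF, Q=11μC, V=1.83V), C3(5μF, Q=16μC, V=3.20V)
Op 1: GROUND 3: Q3=0; energy lost=25.600
Op 2: CLOSE 2-3: Q_total=11.00, C_total=11.00, V=1.00; Q2=6.00, Q3=5.00; dissipated=4.583
Final charges: Q1=17.00, Q2=6.00, Q3=5.00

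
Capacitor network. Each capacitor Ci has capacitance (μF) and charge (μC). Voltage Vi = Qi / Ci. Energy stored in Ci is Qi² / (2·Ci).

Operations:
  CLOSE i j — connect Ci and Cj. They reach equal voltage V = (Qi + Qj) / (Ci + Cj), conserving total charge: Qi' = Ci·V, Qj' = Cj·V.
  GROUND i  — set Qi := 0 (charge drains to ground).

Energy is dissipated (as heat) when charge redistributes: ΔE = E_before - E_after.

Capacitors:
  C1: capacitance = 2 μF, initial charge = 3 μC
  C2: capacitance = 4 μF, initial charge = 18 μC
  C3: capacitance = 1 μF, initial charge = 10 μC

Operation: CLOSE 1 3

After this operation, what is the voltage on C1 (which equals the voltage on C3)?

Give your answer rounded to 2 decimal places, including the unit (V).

Answer: 4.33 V

Derivation:
Initial: C1(2μF, Q=3μC, V=1.50V), C2(4μF, Q=18μC, V=4.50V), C3(1μF, Q=10μC, V=10.00V)
Op 1: CLOSE 1-3: Q_total=13.00, C_total=3.00, V=4.33; Q1=8.67, Q3=4.33; dissipated=24.083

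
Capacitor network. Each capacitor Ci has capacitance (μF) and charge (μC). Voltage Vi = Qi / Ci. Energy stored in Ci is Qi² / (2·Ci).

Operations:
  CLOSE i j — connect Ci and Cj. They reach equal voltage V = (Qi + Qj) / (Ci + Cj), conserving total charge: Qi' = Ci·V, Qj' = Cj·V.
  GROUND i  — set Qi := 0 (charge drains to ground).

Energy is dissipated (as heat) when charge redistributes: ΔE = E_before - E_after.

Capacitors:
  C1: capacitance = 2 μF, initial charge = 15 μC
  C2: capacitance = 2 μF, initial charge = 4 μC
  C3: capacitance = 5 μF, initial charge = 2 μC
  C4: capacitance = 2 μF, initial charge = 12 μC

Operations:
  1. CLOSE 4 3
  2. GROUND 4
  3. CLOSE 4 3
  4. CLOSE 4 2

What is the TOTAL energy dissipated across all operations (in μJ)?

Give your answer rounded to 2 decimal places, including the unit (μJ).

Answer: 29.42 μJ

Derivation:
Initial: C1(2μF, Q=15μC, V=7.50V), C2(2μF, Q=4μC, V=2.00V), C3(5μF, Q=2μC, V=0.40V), C4(2μF, Q=12μC, V=6.00V)
Op 1: CLOSE 4-3: Q_total=14.00, C_total=7.00, V=2.00; Q4=4.00, Q3=10.00; dissipated=22.400
Op 2: GROUND 4: Q4=0; energy lost=4.000
Op 3: CLOSE 4-3: Q_total=10.00, C_total=7.00, V=1.43; Q4=2.86, Q3=7.14; dissipated=2.857
Op 4: CLOSE 4-2: Q_total=6.86, C_total=4.00, V=1.71; Q4=3.43, Q2=3.43; dissipated=0.163
Total dissipated: 29.420 μJ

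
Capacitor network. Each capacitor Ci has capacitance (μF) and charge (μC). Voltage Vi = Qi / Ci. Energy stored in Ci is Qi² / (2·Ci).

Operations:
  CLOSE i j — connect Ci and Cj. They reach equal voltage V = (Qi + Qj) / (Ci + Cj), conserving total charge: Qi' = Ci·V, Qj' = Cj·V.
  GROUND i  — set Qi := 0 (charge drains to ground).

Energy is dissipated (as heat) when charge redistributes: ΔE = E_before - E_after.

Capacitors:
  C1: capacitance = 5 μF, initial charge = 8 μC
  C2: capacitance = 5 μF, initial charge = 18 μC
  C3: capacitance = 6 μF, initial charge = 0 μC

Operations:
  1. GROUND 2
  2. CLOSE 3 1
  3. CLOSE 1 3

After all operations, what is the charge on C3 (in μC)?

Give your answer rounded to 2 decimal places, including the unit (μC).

Initial: C1(5μF, Q=8μC, V=1.60V), C2(5μF, Q=18μC, V=3.60V), C3(6μF, Q=0μC, V=0.00V)
Op 1: GROUND 2: Q2=0; energy lost=32.400
Op 2: CLOSE 3-1: Q_total=8.00, C_total=11.00, V=0.73; Q3=4.36, Q1=3.64; dissipated=3.491
Op 3: CLOSE 1-3: Q_total=8.00, C_total=11.00, V=0.73; Q1=3.64, Q3=4.36; dissipated=0.000
Final charges: Q1=3.64, Q2=0.00, Q3=4.36

Answer: 4.36 μC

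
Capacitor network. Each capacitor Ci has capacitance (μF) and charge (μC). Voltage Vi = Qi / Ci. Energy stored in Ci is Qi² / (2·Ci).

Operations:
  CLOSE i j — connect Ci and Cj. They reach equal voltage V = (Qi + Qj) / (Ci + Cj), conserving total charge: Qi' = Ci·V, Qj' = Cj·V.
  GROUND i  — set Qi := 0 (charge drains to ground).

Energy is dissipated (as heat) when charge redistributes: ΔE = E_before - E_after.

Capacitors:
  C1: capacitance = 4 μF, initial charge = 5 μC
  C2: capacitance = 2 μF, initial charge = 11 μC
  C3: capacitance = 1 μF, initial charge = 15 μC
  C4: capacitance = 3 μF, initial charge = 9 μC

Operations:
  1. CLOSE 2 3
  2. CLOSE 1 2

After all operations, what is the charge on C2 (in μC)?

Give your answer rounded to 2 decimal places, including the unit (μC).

Initial: C1(4μF, Q=5μC, V=1.25V), C2(2μF, Q=11μC, V=5.50V), C3(1μF, Q=15μC, V=15.00V), C4(3μF, Q=9μC, V=3.00V)
Op 1: CLOSE 2-3: Q_total=26.00, C_total=3.00, V=8.67; Q2=17.33, Q3=8.67; dissipated=30.083
Op 2: CLOSE 1-2: Q_total=22.33, C_total=6.00, V=3.72; Q1=14.89, Q2=7.44; dissipated=36.671
Final charges: Q1=14.89, Q2=7.44, Q3=8.67, Q4=9.00

Answer: 7.44 μC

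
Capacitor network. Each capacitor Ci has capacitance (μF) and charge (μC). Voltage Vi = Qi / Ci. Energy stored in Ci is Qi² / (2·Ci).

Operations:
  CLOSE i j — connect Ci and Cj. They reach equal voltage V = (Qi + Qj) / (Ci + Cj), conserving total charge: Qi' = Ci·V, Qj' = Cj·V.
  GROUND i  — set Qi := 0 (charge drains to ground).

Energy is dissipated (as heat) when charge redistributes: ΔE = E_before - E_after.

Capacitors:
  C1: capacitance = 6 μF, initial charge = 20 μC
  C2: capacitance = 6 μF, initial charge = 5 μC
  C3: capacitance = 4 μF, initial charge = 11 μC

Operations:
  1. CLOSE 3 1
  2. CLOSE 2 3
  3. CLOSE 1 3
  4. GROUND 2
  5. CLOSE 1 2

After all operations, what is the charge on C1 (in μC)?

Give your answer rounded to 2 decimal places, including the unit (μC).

Initial: C1(6μF, Q=20μC, V=3.33V), C2(6μF, Q=5μC, V=0.83V), C3(4μF, Q=11μC, V=2.75V)
Op 1: CLOSE 3-1: Q_total=31.00, C_total=10.00, V=3.10; Q3=12.40, Q1=18.60; dissipated=0.408
Op 2: CLOSE 2-3: Q_total=17.40, C_total=10.00, V=1.74; Q2=10.44, Q3=6.96; dissipated=6.165
Op 3: CLOSE 1-3: Q_total=25.56, C_total=10.00, V=2.56; Q1=15.34, Q3=10.22; dissipated=2.220
Op 4: GROUND 2: Q2=0; energy lost=9.083
Op 5: CLOSE 1-2: Q_total=15.34, C_total=12.00, V=1.28; Q1=7.67, Q2=7.67; dissipated=9.800
Final charges: Q1=7.67, Q2=7.67, Q3=10.22

Answer: 7.67 μC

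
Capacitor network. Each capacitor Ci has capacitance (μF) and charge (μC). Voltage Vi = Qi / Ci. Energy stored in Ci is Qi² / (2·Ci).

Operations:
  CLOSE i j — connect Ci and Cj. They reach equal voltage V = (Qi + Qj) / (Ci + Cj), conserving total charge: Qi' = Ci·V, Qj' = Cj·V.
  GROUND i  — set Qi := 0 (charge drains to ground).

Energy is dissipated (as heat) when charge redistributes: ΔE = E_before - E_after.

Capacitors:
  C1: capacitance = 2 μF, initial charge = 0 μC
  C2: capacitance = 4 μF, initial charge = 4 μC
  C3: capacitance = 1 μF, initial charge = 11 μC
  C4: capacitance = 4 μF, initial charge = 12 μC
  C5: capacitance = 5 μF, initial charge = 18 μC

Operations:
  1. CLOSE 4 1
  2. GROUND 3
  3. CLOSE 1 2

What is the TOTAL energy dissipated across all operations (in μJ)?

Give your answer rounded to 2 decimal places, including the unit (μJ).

Initial: C1(2μF, Q=0μC, V=0.00V), C2(4μF, Q=4μC, V=1.00V), C3(1μF, Q=11μC, V=11.00V), C4(4μF, Q=12μC, V=3.00V), C5(5μF, Q=18μC, V=3.60V)
Op 1: CLOSE 4-1: Q_total=12.00, C_total=6.00, V=2.00; Q4=8.00, Q1=4.00; dissipated=6.000
Op 2: GROUND 3: Q3=0; energy lost=60.500
Op 3: CLOSE 1-2: Q_total=8.00, C_total=6.00, V=1.33; Q1=2.67, Q2=5.33; dissipated=0.667
Total dissipated: 67.167 μJ

Answer: 67.17 μJ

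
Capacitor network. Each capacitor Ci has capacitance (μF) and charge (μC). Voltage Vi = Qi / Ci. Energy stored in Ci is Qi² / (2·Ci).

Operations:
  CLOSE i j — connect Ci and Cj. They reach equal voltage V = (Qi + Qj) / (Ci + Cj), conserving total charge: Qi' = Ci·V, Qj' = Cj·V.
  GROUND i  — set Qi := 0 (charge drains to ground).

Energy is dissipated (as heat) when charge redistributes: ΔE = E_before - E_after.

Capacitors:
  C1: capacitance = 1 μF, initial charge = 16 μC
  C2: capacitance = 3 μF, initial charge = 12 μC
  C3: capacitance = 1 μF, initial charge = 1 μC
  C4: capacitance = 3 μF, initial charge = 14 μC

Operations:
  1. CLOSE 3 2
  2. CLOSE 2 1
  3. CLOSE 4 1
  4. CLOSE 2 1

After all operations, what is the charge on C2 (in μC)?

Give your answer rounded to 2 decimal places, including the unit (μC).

Initial: C1(1μF, Q=16μC, V=16.00V), C2(3μF, Q=12μC, V=4.00V), C3(1μF, Q=1μC, V=1.00V), C4(3μF, Q=14μC, V=4.67V)
Op 1: CLOSE 3-2: Q_total=13.00, C_total=4.00, V=3.25; Q3=3.25, Q2=9.75; dissipated=3.375
Op 2: CLOSE 2-1: Q_total=25.75, C_total=4.00, V=6.44; Q2=19.31, Q1=6.44; dissipated=60.961
Op 3: CLOSE 4-1: Q_total=20.44, C_total=4.00, V=5.11; Q4=15.33, Q1=5.11; dissipated=1.176
Op 4: CLOSE 2-1: Q_total=24.42, C_total=4.00, V=6.11; Q2=18.32, Q1=6.11; dissipated=0.661
Final charges: Q1=6.11, Q2=18.32, Q3=3.25, Q4=15.33

Answer: 18.32 μC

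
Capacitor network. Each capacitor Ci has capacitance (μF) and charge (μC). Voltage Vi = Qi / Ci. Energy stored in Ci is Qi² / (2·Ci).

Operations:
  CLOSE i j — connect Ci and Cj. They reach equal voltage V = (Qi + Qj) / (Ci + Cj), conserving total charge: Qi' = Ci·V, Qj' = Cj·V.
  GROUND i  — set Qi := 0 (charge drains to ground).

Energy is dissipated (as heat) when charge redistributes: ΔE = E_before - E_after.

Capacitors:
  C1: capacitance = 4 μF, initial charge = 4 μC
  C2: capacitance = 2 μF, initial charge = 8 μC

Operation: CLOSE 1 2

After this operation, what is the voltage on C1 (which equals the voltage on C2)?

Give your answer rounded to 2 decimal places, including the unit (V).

Initial: C1(4μF, Q=4μC, V=1.00V), C2(2μF, Q=8μC, V=4.00V)
Op 1: CLOSE 1-2: Q_total=12.00, C_total=6.00, V=2.00; Q1=8.00, Q2=4.00; dissipated=6.000

Answer: 2.00 V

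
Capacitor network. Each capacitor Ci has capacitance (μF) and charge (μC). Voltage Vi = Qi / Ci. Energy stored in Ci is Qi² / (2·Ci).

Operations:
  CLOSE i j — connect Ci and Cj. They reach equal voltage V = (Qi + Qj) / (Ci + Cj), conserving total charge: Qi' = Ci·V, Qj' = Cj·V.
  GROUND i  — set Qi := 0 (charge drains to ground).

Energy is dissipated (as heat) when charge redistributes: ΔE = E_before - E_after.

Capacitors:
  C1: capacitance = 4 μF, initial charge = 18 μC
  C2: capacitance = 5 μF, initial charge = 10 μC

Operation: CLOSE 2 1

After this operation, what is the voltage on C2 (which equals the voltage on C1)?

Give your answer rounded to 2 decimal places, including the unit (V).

Answer: 3.11 V

Derivation:
Initial: C1(4μF, Q=18μC, V=4.50V), C2(5μF, Q=10μC, V=2.00V)
Op 1: CLOSE 2-1: Q_total=28.00, C_total=9.00, V=3.11; Q2=15.56, Q1=12.44; dissipated=6.944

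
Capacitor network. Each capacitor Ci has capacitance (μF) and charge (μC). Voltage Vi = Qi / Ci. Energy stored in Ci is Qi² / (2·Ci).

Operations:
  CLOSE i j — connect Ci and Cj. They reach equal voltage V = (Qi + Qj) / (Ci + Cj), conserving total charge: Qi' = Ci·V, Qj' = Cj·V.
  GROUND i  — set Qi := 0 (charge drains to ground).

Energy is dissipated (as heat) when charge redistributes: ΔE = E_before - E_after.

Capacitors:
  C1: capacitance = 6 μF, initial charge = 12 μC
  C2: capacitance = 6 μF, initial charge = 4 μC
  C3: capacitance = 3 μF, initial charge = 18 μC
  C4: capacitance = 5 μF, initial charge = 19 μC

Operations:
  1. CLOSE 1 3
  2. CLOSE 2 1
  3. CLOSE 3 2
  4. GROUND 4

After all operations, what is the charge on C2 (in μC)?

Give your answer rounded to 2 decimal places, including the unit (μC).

Initial: C1(6μF, Q=12μC, V=2.00V), C2(6μF, Q=4μC, V=0.67V), C3(3μF, Q=18μC, V=6.00V), C4(5μF, Q=19μC, V=3.80V)
Op 1: CLOSE 1-3: Q_total=30.00, C_total=9.00, V=3.33; Q1=20.00, Q3=10.00; dissipated=16.000
Op 2: CLOSE 2-1: Q_total=24.00, C_total=12.00, V=2.00; Q2=12.00, Q1=12.00; dissipated=10.667
Op 3: CLOSE 3-2: Q_total=22.00, C_total=9.00, V=2.44; Q3=7.33, Q2=14.67; dissipated=1.778
Op 4: GROUND 4: Q4=0; energy lost=36.100
Final charges: Q1=12.00, Q2=14.67, Q3=7.33, Q4=0.00

Answer: 14.67 μC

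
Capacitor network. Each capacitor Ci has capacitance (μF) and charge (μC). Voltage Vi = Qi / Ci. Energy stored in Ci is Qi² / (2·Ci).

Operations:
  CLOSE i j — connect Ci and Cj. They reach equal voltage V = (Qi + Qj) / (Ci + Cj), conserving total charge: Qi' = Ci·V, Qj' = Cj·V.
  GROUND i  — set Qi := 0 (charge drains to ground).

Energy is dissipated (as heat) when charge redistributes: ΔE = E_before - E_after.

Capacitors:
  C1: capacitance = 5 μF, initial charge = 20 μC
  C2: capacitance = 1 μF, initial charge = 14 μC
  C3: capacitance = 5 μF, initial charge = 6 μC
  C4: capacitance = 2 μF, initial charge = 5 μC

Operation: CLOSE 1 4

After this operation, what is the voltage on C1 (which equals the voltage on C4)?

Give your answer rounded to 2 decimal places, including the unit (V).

Initial: C1(5μF, Q=20μC, V=4.00V), C2(1μF, Q=14μC, V=14.00V), C3(5μF, Q=6μC, V=1.20V), C4(2μF, Q=5μC, V=2.50V)
Op 1: CLOSE 1-4: Q_total=25.00, C_total=7.00, V=3.57; Q1=17.86, Q4=7.14; dissipated=1.607

Answer: 3.57 V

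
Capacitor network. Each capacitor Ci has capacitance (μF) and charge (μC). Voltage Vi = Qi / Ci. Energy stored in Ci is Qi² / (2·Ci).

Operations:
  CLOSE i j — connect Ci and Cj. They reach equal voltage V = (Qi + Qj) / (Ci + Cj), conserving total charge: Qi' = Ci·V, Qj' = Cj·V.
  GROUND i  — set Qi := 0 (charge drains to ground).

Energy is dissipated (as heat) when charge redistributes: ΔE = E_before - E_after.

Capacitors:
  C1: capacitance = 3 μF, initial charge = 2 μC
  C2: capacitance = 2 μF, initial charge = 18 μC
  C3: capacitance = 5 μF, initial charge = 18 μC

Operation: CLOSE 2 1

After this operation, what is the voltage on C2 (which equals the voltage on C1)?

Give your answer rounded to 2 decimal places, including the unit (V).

Answer: 4.00 V

Derivation:
Initial: C1(3μF, Q=2μC, V=0.67V), C2(2μF, Q=18μC, V=9.00V), C3(5μF, Q=18μC, V=3.60V)
Op 1: CLOSE 2-1: Q_total=20.00, C_total=5.00, V=4.00; Q2=8.00, Q1=12.00; dissipated=41.667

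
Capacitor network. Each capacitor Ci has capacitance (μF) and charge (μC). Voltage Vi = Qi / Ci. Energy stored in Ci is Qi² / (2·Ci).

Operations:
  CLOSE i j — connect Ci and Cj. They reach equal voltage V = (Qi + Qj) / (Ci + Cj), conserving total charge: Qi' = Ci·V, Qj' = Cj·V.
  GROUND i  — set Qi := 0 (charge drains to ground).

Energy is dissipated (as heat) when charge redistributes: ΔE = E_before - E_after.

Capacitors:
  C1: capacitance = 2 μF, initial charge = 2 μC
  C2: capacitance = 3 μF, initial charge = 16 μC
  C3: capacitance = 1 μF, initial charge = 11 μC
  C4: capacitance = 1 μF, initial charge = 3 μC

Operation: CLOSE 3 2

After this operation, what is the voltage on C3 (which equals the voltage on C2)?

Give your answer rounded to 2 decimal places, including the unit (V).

Answer: 6.75 V

Derivation:
Initial: C1(2μF, Q=2μC, V=1.00V), C2(3μF, Q=16μC, V=5.33V), C3(1μF, Q=11μC, V=11.00V), C4(1μF, Q=3μC, V=3.00V)
Op 1: CLOSE 3-2: Q_total=27.00, C_total=4.00, V=6.75; Q3=6.75, Q2=20.25; dissipated=12.042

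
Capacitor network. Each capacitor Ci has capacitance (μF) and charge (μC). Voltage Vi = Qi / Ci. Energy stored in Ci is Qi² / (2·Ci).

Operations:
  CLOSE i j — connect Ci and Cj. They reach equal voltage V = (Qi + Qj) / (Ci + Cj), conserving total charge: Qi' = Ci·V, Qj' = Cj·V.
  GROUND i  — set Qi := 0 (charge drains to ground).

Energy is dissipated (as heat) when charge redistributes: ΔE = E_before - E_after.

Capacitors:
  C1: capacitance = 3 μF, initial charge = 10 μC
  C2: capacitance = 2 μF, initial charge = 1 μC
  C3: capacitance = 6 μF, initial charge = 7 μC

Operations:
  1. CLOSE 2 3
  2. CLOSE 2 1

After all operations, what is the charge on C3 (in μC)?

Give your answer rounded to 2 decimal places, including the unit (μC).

Initial: C1(3μF, Q=10μC, V=3.33V), C2(2μF, Q=1μC, V=0.50V), C3(6μF, Q=7μC, V=1.17V)
Op 1: CLOSE 2-3: Q_total=8.00, C_total=8.00, V=1.00; Q2=2.00, Q3=6.00; dissipated=0.333
Op 2: CLOSE 2-1: Q_total=12.00, C_total=5.00, V=2.40; Q2=4.80, Q1=7.20; dissipated=3.267
Final charges: Q1=7.20, Q2=4.80, Q3=6.00

Answer: 6.00 μC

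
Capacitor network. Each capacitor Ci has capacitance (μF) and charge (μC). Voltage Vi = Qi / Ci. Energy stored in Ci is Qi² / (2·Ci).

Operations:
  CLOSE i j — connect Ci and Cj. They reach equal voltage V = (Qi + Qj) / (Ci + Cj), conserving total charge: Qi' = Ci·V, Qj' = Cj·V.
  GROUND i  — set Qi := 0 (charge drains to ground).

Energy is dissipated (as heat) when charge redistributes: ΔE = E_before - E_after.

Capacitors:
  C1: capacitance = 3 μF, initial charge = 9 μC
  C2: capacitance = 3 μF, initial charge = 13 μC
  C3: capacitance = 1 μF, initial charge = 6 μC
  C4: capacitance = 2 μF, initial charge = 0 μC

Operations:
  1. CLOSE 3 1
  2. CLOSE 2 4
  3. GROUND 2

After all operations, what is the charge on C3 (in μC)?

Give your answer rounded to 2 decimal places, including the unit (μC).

Initial: C1(3μF, Q=9μC, V=3.00V), C2(3μF, Q=13μC, V=4.33V), C3(1μF, Q=6μC, V=6.00V), C4(2μF, Q=0μC, V=0.00V)
Op 1: CLOSE 3-1: Q_total=15.00, C_total=4.00, V=3.75; Q3=3.75, Q1=11.25; dissipated=3.375
Op 2: CLOSE 2-4: Q_total=13.00, C_total=5.00, V=2.60; Q2=7.80, Q4=5.20; dissipated=11.267
Op 3: GROUND 2: Q2=0; energy lost=10.140
Final charges: Q1=11.25, Q2=0.00, Q3=3.75, Q4=5.20

Answer: 3.75 μC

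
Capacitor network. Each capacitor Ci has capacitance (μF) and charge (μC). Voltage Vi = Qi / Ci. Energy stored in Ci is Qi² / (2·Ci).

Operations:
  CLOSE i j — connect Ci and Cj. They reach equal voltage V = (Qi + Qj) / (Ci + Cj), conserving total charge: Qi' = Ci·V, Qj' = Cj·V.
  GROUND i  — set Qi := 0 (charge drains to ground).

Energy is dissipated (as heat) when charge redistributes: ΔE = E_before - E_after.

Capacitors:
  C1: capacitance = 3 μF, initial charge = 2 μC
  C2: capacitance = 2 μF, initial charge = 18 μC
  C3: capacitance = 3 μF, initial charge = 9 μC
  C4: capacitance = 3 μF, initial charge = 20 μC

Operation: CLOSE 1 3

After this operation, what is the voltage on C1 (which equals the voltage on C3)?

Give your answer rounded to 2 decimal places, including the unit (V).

Initial: C1(3μF, Q=2μC, V=0.67V), C2(2μF, Q=18μC, V=9.00V), C3(3μF, Q=9μC, V=3.00V), C4(3μF, Q=20μC, V=6.67V)
Op 1: CLOSE 1-3: Q_total=11.00, C_total=6.00, V=1.83; Q1=5.50, Q3=5.50; dissipated=4.083

Answer: 1.83 V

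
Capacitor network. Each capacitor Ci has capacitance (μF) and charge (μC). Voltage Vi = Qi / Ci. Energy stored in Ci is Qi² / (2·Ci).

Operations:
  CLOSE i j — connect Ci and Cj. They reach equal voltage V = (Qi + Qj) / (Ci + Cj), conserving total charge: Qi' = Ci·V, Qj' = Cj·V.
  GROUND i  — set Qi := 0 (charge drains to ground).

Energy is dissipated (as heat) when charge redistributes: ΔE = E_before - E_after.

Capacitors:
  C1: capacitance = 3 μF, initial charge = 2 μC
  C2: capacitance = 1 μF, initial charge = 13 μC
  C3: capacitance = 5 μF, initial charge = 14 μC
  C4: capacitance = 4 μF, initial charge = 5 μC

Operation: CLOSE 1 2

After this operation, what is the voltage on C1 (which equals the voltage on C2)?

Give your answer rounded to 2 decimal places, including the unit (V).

Answer: 3.75 V

Derivation:
Initial: C1(3μF, Q=2μC, V=0.67V), C2(1μF, Q=13μC, V=13.00V), C3(5μF, Q=14μC, V=2.80V), C4(4μF, Q=5μC, V=1.25V)
Op 1: CLOSE 1-2: Q_total=15.00, C_total=4.00, V=3.75; Q1=11.25, Q2=3.75; dissipated=57.042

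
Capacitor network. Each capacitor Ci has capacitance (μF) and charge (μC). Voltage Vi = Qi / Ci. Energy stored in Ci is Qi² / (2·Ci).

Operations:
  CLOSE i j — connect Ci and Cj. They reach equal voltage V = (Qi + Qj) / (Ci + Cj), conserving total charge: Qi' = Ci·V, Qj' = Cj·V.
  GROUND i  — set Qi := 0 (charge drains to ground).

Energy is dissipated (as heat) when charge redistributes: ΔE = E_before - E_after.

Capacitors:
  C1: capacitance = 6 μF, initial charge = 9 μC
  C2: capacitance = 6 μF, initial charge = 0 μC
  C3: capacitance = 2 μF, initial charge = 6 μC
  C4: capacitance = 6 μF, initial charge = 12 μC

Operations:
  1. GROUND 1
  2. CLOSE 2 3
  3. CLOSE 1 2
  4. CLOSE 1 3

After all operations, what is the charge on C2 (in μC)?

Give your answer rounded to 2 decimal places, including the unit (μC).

Answer: 2.25 μC

Derivation:
Initial: C1(6μF, Q=9μC, V=1.50V), C2(6μF, Q=0μC, V=0.00V), C3(2μF, Q=6μC, V=3.00V), C4(6μF, Q=12μC, V=2.00V)
Op 1: GROUND 1: Q1=0; energy lost=6.750
Op 2: CLOSE 2-3: Q_total=6.00, C_total=8.00, V=0.75; Q2=4.50, Q3=1.50; dissipated=6.750
Op 3: CLOSE 1-2: Q_total=4.50, C_total=12.00, V=0.38; Q1=2.25, Q2=2.25; dissipated=0.844
Op 4: CLOSE 1-3: Q_total=3.75, C_total=8.00, V=0.47; Q1=2.81, Q3=0.94; dissipated=0.105
Final charges: Q1=2.81, Q2=2.25, Q3=0.94, Q4=12.00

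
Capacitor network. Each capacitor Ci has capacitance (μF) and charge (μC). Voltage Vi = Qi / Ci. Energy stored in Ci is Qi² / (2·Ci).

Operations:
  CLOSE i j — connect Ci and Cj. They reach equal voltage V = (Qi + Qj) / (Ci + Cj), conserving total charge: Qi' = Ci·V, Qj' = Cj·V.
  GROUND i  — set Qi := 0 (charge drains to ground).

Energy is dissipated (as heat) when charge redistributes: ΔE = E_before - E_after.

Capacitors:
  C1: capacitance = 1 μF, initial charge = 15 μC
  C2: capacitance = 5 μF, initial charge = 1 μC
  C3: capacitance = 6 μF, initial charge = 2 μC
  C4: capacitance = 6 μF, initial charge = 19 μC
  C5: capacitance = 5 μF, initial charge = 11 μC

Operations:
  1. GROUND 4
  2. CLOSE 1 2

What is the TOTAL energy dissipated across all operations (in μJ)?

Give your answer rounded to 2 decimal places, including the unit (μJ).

Initial: C1(1μF, Q=15μC, V=15.00V), C2(5μF, Q=1μC, V=0.20V), C3(6μF, Q=2μC, V=0.33V), C4(6μF, Q=19μC, V=3.17V), C5(5μF, Q=11μC, V=2.20V)
Op 1: GROUND 4: Q4=0; energy lost=30.083
Op 2: CLOSE 1-2: Q_total=16.00, C_total=6.00, V=2.67; Q1=2.67, Q2=13.33; dissipated=91.267
Total dissipated: 121.350 μJ

Answer: 121.35 μJ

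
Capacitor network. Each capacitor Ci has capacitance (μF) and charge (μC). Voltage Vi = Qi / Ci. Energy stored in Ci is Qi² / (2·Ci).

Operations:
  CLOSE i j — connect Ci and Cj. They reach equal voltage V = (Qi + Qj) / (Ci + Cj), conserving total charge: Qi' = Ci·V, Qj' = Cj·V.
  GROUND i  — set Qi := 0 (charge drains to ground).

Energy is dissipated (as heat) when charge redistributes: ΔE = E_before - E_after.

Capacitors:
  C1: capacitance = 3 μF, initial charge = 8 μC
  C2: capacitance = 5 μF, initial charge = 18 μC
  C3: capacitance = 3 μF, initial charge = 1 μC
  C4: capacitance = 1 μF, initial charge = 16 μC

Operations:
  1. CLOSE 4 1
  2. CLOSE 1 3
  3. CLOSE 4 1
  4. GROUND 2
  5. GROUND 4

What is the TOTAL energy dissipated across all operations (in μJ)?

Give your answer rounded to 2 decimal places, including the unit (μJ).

Initial: C1(3μF, Q=8μC, V=2.67V), C2(5μF, Q=18μC, V=3.60V), C3(3μF, Q=1μC, V=0.33V), C4(1μF, Q=16μC, V=16.00V)
Op 1: CLOSE 4-1: Q_total=24.00, C_total=4.00, V=6.00; Q4=6.00, Q1=18.00; dissipated=66.667
Op 2: CLOSE 1-3: Q_total=19.00, C_total=6.00, V=3.17; Q1=9.50, Q3=9.50; dissipated=24.083
Op 3: CLOSE 4-1: Q_total=15.50, C_total=4.00, V=3.88; Q4=3.88, Q1=11.62; dissipated=3.010
Op 4: GROUND 2: Q2=0; energy lost=32.400
Op 5: GROUND 4: Q4=0; energy lost=7.508
Total dissipated: 133.668 μJ

Answer: 133.67 μJ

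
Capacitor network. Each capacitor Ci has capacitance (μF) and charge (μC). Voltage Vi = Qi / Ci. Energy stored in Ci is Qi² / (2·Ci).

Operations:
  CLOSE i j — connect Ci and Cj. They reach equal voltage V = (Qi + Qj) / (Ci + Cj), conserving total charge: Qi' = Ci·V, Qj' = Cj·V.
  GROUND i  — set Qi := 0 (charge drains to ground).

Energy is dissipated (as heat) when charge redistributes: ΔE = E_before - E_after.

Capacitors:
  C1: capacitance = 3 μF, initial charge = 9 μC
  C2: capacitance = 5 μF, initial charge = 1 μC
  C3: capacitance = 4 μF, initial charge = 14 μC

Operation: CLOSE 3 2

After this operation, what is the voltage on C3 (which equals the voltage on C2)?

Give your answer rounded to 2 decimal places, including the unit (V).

Initial: C1(3μF, Q=9μC, V=3.00V), C2(5μF, Q=1μC, V=0.20V), C3(4μF, Q=14μC, V=3.50V)
Op 1: CLOSE 3-2: Q_total=15.00, C_total=9.00, V=1.67; Q3=6.67, Q2=8.33; dissipated=12.100

Answer: 1.67 V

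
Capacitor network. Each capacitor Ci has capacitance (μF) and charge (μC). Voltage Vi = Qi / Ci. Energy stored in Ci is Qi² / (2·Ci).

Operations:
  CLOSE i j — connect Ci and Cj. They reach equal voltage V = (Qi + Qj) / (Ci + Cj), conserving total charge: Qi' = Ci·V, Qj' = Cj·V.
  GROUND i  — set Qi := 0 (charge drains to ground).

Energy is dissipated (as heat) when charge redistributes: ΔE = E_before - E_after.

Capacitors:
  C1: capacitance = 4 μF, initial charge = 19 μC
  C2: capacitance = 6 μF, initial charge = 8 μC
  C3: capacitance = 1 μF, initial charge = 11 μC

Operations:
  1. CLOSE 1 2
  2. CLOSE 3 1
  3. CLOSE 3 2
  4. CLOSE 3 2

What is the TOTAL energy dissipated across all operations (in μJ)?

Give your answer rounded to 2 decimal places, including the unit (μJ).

Initial: C1(4μF, Q=19μC, V=4.75V), C2(6μF, Q=8μC, V=1.33V), C3(1μF, Q=11μC, V=11.00V)
Op 1: CLOSE 1-2: Q_total=27.00, C_total=10.00, V=2.70; Q1=10.80, Q2=16.20; dissipated=14.008
Op 2: CLOSE 3-1: Q_total=21.80, C_total=5.00, V=4.36; Q3=4.36, Q1=17.44; dissipated=27.556
Op 3: CLOSE 3-2: Q_total=20.56, C_total=7.00, V=2.94; Q3=2.94, Q2=17.62; dissipated=1.181
Op 4: CLOSE 3-2: Q_total=20.56, C_total=7.00, V=2.94; Q3=2.94, Q2=17.62; dissipated=0.000
Total dissipated: 42.745 μJ

Answer: 42.75 μJ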